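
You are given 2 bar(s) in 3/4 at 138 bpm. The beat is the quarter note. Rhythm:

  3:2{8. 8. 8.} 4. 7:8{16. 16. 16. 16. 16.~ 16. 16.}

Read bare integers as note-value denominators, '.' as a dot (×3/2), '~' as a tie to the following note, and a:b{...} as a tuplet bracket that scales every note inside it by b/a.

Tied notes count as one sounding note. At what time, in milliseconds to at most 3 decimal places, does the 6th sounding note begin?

note 6 onset = 24/7b = 1490.683ms

1. 0.0ms @ 0 + 217.391ms (1/2)
2. 217.391ms @ 1/2 + 217.391ms (1/2)
3. 434.783ms @ 1 + 217.391ms (1/2)
4. 652.174ms @ 3/2 + 652.174ms (3/2)
5. 1304.348ms @ 3 + 186.335ms (3/7)
6. 1490.683ms @ 24/7 + 186.335ms (3/7)
7. 1677.019ms @ 27/7 + 186.335ms (3/7)
8. 1863.354ms @ 30/7 + 186.335ms (3/7)
9. 2049.689ms @ 33/7 + 372.671ms (6/7)
10. 2422.36ms @ 39/7 + 186.335ms (3/7)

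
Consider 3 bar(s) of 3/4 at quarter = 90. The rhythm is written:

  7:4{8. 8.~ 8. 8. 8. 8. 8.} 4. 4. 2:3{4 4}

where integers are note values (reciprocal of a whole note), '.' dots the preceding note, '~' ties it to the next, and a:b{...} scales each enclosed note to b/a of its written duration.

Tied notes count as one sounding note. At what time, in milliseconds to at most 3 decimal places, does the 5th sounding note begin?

note 5 onset = 15/7b = 1428.571ms

1. 0.0ms @ 0 + 285.714ms (3/7)
2. 285.714ms @ 3/7 + 571.429ms (6/7)
3. 857.143ms @ 9/7 + 285.714ms (3/7)
4. 1142.857ms @ 12/7 + 285.714ms (3/7)
5. 1428.571ms @ 15/7 + 285.714ms (3/7)
6. 1714.286ms @ 18/7 + 285.714ms (3/7)
7. 2000.0ms @ 3 + 1000.0ms (3/2)
8. 3000.0ms @ 9/2 + 1000.0ms (3/2)
9. 4000.0ms @ 6 + 1000.0ms (3/2)
10. 5000.0ms @ 15/2 + 1000.0ms (3/2)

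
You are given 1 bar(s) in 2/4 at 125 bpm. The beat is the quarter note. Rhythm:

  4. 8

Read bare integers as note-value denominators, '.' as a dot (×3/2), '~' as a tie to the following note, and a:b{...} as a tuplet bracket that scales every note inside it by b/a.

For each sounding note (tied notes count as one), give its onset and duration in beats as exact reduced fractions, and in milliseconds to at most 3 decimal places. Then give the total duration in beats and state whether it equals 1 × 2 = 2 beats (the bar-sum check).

1) 0.0ms=0b +720.0ms=3/2b
2) 720.0ms=3/2b +240.0ms=1/2b
Σ=2b of 2 (125bpm 2/4) — PASS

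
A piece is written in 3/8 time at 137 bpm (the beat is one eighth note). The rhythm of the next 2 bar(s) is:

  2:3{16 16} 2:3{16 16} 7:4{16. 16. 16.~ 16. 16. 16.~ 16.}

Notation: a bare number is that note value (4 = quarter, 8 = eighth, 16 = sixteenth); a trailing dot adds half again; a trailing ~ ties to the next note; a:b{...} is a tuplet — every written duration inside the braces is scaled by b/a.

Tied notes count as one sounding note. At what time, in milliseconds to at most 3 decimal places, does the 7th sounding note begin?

1. 0.0ms @ 0 + 328.467ms (3/4)
2. 328.467ms @ 3/4 + 328.467ms (3/4)
3. 656.934ms @ 3/2 + 328.467ms (3/4)
4. 985.401ms @ 9/4 + 328.467ms (3/4)
5. 1313.869ms @ 3 + 187.696ms (3/7)
6. 1501.564ms @ 24/7 + 187.696ms (3/7)
7. 1689.26ms @ 27/7 + 375.391ms (6/7)
8. 2064.651ms @ 33/7 + 187.696ms (3/7)
9. 2252.346ms @ 36/7 + 375.391ms (6/7)

note 7 onset = 27/7b = 1689.26ms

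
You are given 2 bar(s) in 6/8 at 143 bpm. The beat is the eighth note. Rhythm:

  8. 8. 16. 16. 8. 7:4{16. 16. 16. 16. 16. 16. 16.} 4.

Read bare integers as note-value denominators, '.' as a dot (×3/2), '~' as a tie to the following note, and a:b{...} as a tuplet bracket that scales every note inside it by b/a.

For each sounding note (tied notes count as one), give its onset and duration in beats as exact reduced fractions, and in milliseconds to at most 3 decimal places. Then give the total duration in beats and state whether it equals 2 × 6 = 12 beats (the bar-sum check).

1) 0.0ms=0b +629.371ms=3/2b
2) 629.371ms=3/2b +629.371ms=3/2b
3) 1258.741ms=3b +314.685ms=3/4b
4) 1573.427ms=15/4b +314.685ms=3/4b
5) 1888.112ms=9/2b +629.371ms=3/2b
6) 2517.483ms=6b +179.82ms=3/7b
7) 2697.303ms=45/7b +179.82ms=3/7b
8) 2877.123ms=48/7b +179.82ms=3/7b
9) 3056.943ms=51/7b +179.82ms=3/7b
10) 3236.763ms=54/7b +179.82ms=3/7b
11) 3416.583ms=57/7b +179.82ms=3/7b
12) 3596.404ms=60/7b +179.82ms=3/7b
13) 3776.224ms=9b +1258.741ms=3b
Σ=12b of 12 (143bpm 6/8) — PASS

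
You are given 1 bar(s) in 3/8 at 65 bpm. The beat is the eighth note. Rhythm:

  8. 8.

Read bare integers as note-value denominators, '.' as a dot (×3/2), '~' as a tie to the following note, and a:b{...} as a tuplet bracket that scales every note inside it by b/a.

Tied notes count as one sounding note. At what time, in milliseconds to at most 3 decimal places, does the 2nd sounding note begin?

1. 0.0ms @ 0 + 1384.615ms (3/2)
2. 1384.615ms @ 3/2 + 1384.615ms (3/2)

note 2 onset = 3/2b = 1384.615ms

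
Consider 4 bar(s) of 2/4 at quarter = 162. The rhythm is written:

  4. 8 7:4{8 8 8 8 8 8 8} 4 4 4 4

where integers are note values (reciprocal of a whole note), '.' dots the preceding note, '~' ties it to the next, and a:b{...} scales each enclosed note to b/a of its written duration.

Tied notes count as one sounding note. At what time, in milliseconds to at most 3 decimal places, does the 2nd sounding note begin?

note 2 onset = 3/2b = 555.556ms

1. 0.0ms @ 0 + 555.556ms (3/2)
2. 555.556ms @ 3/2 + 185.185ms (1/2)
3. 740.741ms @ 2 + 105.82ms (2/7)
4. 846.561ms @ 16/7 + 105.82ms (2/7)
5. 952.381ms @ 18/7 + 105.82ms (2/7)
6. 1058.201ms @ 20/7 + 105.82ms (2/7)
7. 1164.021ms @ 22/7 + 105.82ms (2/7)
8. 1269.841ms @ 24/7 + 105.82ms (2/7)
9. 1375.661ms @ 26/7 + 105.82ms (2/7)
10. 1481.481ms @ 4 + 370.37ms (1)
11. 1851.852ms @ 5 + 370.37ms (1)
12. 2222.222ms @ 6 + 370.37ms (1)
13. 2592.593ms @ 7 + 370.37ms (1)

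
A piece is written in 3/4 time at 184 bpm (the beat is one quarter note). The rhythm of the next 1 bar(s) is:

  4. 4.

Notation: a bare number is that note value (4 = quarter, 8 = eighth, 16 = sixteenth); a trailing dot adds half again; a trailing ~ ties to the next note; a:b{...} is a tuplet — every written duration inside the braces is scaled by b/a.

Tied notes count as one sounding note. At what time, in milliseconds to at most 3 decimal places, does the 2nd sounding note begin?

1. 0.0ms @ 0 + 489.13ms (3/2)
2. 489.13ms @ 3/2 + 489.13ms (3/2)

note 2 onset = 3/2b = 489.13ms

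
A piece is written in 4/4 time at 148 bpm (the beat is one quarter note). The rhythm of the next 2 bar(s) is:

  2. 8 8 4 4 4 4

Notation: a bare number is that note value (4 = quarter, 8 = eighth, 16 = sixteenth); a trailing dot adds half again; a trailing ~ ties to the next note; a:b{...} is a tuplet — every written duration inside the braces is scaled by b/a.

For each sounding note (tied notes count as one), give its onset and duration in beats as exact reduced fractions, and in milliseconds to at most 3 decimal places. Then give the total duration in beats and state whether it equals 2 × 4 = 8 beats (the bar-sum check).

1) 0.0ms=0b +1216.216ms=3b
2) 1216.216ms=3b +202.703ms=1/2b
3) 1418.919ms=7/2b +202.703ms=1/2b
4) 1621.622ms=4b +405.405ms=1b
5) 2027.027ms=5b +405.405ms=1b
6) 2432.432ms=6b +405.405ms=1b
7) 2837.838ms=7b +405.405ms=1b
Σ=8b of 8 (148bpm 4/4) — PASS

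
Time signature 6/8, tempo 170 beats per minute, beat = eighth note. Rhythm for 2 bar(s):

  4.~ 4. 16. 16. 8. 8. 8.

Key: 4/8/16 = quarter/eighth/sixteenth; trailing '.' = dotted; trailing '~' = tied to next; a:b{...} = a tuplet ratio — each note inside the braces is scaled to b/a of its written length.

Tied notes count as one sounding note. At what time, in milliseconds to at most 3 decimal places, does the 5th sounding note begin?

note 5 onset = 9b = 3176.471ms

1. 0.0ms @ 0 + 2117.647ms (6)
2. 2117.647ms @ 6 + 264.706ms (3/4)
3. 2382.353ms @ 27/4 + 264.706ms (3/4)
4. 2647.059ms @ 15/2 + 529.412ms (3/2)
5. 3176.471ms @ 9 + 529.412ms (3/2)
6. 3705.882ms @ 21/2 + 529.412ms (3/2)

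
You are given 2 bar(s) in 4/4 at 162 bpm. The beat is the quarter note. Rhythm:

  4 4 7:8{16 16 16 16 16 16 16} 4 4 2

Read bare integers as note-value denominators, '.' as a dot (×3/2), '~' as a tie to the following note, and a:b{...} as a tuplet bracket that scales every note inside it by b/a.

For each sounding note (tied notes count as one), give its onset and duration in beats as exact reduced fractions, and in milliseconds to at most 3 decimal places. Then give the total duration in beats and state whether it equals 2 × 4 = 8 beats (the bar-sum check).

1) 0.0ms=0b +370.37ms=1b
2) 370.37ms=1b +370.37ms=1b
3) 740.741ms=2b +105.82ms=2/7b
4) 846.561ms=16/7b +105.82ms=2/7b
5) 952.381ms=18/7b +105.82ms=2/7b
6) 1058.201ms=20/7b +105.82ms=2/7b
7) 1164.021ms=22/7b +105.82ms=2/7b
8) 1269.841ms=24/7b +105.82ms=2/7b
9) 1375.661ms=26/7b +105.82ms=2/7b
10) 1481.481ms=4b +370.37ms=1b
11) 1851.852ms=5b +370.37ms=1b
12) 2222.222ms=6b +740.741ms=2b
Σ=8b of 8 (162bpm 4/4) — PASS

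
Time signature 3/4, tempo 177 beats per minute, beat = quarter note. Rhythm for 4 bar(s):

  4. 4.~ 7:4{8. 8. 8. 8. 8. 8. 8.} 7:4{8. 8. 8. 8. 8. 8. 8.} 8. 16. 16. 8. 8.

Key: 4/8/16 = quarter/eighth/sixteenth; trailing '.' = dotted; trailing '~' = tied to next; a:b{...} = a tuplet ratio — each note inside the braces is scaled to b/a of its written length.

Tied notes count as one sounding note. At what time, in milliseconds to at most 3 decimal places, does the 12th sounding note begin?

note 12 onset = 51/7b = 2469.734ms

1. 0.0ms @ 0 + 508.475ms (3/2)
2. 508.475ms @ 3/2 + 653.753ms (27/14)
3. 1162.228ms @ 24/7 + 145.278ms (3/7)
4. 1307.506ms @ 27/7 + 145.278ms (3/7)
5. 1452.785ms @ 30/7 + 145.278ms (3/7)
6. 1598.063ms @ 33/7 + 145.278ms (3/7)
7. 1743.341ms @ 36/7 + 145.278ms (3/7)
8. 1888.62ms @ 39/7 + 145.278ms (3/7)
9. 2033.898ms @ 6 + 145.278ms (3/7)
10. 2179.177ms @ 45/7 + 145.278ms (3/7)
11. 2324.455ms @ 48/7 + 145.278ms (3/7)
12. 2469.734ms @ 51/7 + 145.278ms (3/7)
13. 2615.012ms @ 54/7 + 145.278ms (3/7)
14. 2760.291ms @ 57/7 + 145.278ms (3/7)
15. 2905.569ms @ 60/7 + 145.278ms (3/7)
16. 3050.847ms @ 9 + 254.237ms (3/4)
17. 3305.085ms @ 39/4 + 127.119ms (3/8)
18. 3432.203ms @ 81/8 + 127.119ms (3/8)
19. 3559.322ms @ 21/2 + 254.237ms (3/4)
20. 3813.559ms @ 45/4 + 254.237ms (3/4)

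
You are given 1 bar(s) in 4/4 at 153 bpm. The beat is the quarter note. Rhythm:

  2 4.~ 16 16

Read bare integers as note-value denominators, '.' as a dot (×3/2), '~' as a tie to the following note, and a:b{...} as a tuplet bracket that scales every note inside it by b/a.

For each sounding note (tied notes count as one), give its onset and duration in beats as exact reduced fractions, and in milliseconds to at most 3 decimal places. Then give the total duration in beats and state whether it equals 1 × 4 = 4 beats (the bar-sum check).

1) 0.0ms=0b +784.314ms=2b
2) 784.314ms=2b +686.275ms=7/4b
3) 1470.588ms=15/4b +98.039ms=1/4b
Σ=4b of 4 (153bpm 4/4) — PASS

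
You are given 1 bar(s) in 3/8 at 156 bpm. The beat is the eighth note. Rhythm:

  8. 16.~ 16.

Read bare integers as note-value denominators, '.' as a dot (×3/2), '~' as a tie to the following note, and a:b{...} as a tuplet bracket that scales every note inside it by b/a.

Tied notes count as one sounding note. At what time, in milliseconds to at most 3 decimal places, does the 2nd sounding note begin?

1. 0.0ms @ 0 + 576.923ms (3/2)
2. 576.923ms @ 3/2 + 576.923ms (3/2)

note 2 onset = 3/2b = 576.923ms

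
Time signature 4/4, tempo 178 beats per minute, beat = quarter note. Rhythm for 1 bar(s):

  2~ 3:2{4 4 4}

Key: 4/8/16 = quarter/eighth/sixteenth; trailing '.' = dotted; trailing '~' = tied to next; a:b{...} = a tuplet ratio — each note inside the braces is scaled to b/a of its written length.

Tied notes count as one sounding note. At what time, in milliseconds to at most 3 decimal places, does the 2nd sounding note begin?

1. 0.0ms @ 0 + 898.876ms (8/3)
2. 898.876ms @ 8/3 + 224.719ms (2/3)
3. 1123.596ms @ 10/3 + 224.719ms (2/3)

note 2 onset = 8/3b = 898.876ms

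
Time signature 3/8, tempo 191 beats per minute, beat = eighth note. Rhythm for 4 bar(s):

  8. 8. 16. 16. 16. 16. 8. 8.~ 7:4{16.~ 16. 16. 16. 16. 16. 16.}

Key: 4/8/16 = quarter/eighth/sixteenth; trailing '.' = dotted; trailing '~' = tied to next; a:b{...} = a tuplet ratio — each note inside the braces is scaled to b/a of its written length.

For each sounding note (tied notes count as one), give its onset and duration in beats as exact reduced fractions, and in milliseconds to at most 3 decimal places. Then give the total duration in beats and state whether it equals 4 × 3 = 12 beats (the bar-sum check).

1) 0.0ms=0b +471.204ms=3/2b
2) 471.204ms=3/2b +471.204ms=3/2b
3) 942.408ms=3b +235.602ms=3/4b
4) 1178.01ms=15/4b +235.602ms=3/4b
5) 1413.613ms=9/2b +235.602ms=3/4b
6) 1649.215ms=21/4b +235.602ms=3/4b
7) 1884.817ms=6b +471.204ms=3/2b
8) 2356.021ms=15/2b +740.464ms=33/14b
9) 3096.485ms=69/7b +134.63ms=3/7b
10) 3231.114ms=72/7b +134.63ms=3/7b
11) 3365.744ms=75/7b +134.63ms=3/7b
12) 3500.374ms=78/7b +134.63ms=3/7b
13) 3635.004ms=81/7b +134.63ms=3/7b
Σ=12b of 12 (191bpm 3/8) — PASS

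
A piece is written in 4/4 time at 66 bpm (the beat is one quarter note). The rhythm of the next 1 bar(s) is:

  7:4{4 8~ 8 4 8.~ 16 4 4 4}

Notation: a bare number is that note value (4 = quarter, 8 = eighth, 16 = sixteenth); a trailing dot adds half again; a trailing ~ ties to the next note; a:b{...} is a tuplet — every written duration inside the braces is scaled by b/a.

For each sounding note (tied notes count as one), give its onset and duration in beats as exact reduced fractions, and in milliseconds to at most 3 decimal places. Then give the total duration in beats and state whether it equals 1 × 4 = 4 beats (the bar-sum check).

1) 0.0ms=0b +519.481ms=4/7b
2) 519.481ms=4/7b +519.481ms=4/7b
3) 1038.961ms=8/7b +519.481ms=4/7b
4) 1558.442ms=12/7b +519.481ms=4/7b
5) 2077.922ms=16/7b +519.481ms=4/7b
6) 2597.403ms=20/7b +519.481ms=4/7b
7) 3116.883ms=24/7b +519.481ms=4/7b
Σ=4b of 4 (66bpm 4/4) — PASS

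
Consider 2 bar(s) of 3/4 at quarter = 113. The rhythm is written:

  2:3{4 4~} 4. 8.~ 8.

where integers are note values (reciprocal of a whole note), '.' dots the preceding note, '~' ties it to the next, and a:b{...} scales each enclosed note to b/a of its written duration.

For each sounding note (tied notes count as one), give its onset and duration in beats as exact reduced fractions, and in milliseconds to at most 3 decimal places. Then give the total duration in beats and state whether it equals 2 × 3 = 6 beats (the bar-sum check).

1) 0.0ms=0b +796.46ms=3/2b
2) 796.46ms=3/2b +1592.92ms=3b
3) 2389.381ms=9/2b +796.46ms=3/2b
Σ=6b of 6 (113bpm 3/4) — PASS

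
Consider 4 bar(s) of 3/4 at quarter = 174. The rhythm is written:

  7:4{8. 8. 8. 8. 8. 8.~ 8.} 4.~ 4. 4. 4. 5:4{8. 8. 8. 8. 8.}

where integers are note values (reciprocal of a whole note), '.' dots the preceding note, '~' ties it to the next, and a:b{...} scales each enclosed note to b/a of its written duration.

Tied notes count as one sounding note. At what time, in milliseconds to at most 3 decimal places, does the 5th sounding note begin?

1. 0.0ms @ 0 + 147.783ms (3/7)
2. 147.783ms @ 3/7 + 147.783ms (3/7)
3. 295.567ms @ 6/7 + 147.783ms (3/7)
4. 443.35ms @ 9/7 + 147.783ms (3/7)
5. 591.133ms @ 12/7 + 147.783ms (3/7)
6. 738.916ms @ 15/7 + 295.567ms (6/7)
7. 1034.483ms @ 3 + 1034.483ms (3)
8. 2068.966ms @ 6 + 517.241ms (3/2)
9. 2586.207ms @ 15/2 + 517.241ms (3/2)
10. 3103.448ms @ 9 + 206.897ms (3/5)
11. 3310.345ms @ 48/5 + 206.897ms (3/5)
12. 3517.241ms @ 51/5 + 206.897ms (3/5)
13. 3724.138ms @ 54/5 + 206.897ms (3/5)
14. 3931.034ms @ 57/5 + 206.897ms (3/5)

note 5 onset = 12/7b = 591.133ms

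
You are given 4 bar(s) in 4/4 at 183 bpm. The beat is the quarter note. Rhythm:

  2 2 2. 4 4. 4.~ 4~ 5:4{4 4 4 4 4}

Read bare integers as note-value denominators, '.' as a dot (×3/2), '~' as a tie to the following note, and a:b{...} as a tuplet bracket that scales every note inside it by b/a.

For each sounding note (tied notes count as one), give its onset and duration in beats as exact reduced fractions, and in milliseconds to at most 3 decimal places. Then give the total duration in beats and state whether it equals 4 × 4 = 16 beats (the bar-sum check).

1) 0.0ms=0b +655.738ms=2b
2) 655.738ms=2b +655.738ms=2b
3) 1311.475ms=4b +983.607ms=3b
4) 2295.082ms=7b +327.869ms=1b
5) 2622.951ms=8b +491.803ms=3/2b
6) 3114.754ms=19/2b +1081.967ms=33/10b
7) 4196.721ms=64/5b +262.295ms=4/5b
8) 4459.016ms=68/5b +262.295ms=4/5b
9) 4721.311ms=72/5b +262.295ms=4/5b
10) 4983.607ms=76/5b +262.295ms=4/5b
Σ=16b of 16 (183bpm 4/4) — PASS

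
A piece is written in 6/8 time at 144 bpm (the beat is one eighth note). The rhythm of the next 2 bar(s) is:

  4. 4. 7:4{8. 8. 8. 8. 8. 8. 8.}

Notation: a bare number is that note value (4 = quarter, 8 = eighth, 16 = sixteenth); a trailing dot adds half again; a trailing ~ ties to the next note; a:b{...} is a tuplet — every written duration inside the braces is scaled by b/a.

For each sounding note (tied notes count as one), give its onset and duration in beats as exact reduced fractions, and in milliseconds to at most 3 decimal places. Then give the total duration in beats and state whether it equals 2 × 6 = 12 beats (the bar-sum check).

1) 0.0ms=0b +1250.0ms=3b
2) 1250.0ms=3b +1250.0ms=3b
3) 2500.0ms=6b +357.143ms=6/7b
4) 2857.143ms=48/7b +357.143ms=6/7b
5) 3214.286ms=54/7b +357.143ms=6/7b
6) 3571.429ms=60/7b +357.143ms=6/7b
7) 3928.571ms=66/7b +357.143ms=6/7b
8) 4285.714ms=72/7b +357.143ms=6/7b
9) 4642.857ms=78/7b +357.143ms=6/7b
Σ=12b of 12 (144bpm 6/8) — PASS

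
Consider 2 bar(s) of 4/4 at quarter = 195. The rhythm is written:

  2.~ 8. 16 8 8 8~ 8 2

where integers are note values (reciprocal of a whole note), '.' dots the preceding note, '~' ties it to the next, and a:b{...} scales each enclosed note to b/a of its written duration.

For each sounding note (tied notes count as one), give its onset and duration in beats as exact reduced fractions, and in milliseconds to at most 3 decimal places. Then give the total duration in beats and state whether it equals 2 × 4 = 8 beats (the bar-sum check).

1) 0.0ms=0b +1153.846ms=15/4b
2) 1153.846ms=15/4b +76.923ms=1/4b
3) 1230.769ms=4b +153.846ms=1/2b
4) 1384.615ms=9/2b +153.846ms=1/2b
5) 1538.462ms=5b +307.692ms=1b
6) 1846.154ms=6b +615.385ms=2b
Σ=8b of 8 (195bpm 4/4) — PASS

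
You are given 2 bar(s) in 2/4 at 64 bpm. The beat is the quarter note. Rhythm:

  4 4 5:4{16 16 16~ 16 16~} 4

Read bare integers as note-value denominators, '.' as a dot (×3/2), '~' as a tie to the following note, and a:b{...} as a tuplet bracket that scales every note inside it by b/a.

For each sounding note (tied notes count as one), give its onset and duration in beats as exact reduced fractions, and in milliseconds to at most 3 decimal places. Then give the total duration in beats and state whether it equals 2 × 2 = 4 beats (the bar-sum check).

1) 0.0ms=0b +937.5ms=1b
2) 937.5ms=1b +937.5ms=1b
3) 1875.0ms=2b +187.5ms=1/5b
4) 2062.5ms=11/5b +187.5ms=1/5b
5) 2250.0ms=12/5b +375.0ms=2/5b
6) 2625.0ms=14/5b +1125.0ms=6/5b
Σ=4b of 4 (64bpm 2/4) — PASS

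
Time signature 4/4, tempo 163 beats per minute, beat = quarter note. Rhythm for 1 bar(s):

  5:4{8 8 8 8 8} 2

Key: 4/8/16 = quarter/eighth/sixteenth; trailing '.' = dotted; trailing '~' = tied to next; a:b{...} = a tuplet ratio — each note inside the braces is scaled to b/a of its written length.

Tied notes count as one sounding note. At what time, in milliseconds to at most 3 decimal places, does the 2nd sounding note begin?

note 2 onset = 2/5b = 147.239ms

1. 0.0ms @ 0 + 147.239ms (2/5)
2. 147.239ms @ 2/5 + 147.239ms (2/5)
3. 294.479ms @ 4/5 + 147.239ms (2/5)
4. 441.718ms @ 6/5 + 147.239ms (2/5)
5. 588.957ms @ 8/5 + 147.239ms (2/5)
6. 736.196ms @ 2 + 736.196ms (2)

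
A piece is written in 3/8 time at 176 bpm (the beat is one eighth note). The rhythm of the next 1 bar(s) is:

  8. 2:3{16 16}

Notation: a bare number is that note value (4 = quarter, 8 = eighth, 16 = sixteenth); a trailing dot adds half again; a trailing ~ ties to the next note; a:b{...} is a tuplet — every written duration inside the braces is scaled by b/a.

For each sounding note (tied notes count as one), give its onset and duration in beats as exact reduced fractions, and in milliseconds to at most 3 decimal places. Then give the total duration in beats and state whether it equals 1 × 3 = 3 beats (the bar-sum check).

1) 0.0ms=0b +511.364ms=3/2b
2) 511.364ms=3/2b +255.682ms=3/4b
3) 767.045ms=9/4b +255.682ms=3/4b
Σ=3b of 3 (176bpm 3/8) — PASS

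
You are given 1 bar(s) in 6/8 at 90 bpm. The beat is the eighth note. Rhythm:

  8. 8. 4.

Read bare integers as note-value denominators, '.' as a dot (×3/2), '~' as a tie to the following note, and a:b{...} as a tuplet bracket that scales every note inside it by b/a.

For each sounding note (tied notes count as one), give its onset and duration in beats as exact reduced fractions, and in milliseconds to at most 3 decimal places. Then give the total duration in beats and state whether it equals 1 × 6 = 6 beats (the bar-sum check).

1) 0.0ms=0b +1000.0ms=3/2b
2) 1000.0ms=3/2b +1000.0ms=3/2b
3) 2000.0ms=3b +2000.0ms=3b
Σ=6b of 6 (90bpm 6/8) — PASS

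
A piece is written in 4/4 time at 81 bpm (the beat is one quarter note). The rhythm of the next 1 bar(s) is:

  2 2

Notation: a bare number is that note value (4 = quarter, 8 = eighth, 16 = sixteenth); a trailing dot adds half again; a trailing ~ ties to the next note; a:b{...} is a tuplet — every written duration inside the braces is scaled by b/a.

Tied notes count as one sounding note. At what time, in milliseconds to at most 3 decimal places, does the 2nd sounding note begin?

1. 0.0ms @ 0 + 1481.481ms (2)
2. 1481.481ms @ 2 + 1481.481ms (2)

note 2 onset = 2b = 1481.481ms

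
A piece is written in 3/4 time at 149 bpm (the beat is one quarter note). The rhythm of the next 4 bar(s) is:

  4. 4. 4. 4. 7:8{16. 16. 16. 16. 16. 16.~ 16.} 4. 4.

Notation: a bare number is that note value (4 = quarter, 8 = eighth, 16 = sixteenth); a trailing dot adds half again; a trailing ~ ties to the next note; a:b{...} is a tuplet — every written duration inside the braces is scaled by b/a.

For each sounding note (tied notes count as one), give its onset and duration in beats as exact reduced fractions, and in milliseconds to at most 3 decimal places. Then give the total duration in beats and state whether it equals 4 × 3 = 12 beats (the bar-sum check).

1) 0.0ms=0b +604.027ms=3/2b
2) 604.027ms=3/2b +604.027ms=3/2b
3) 1208.054ms=3b +604.027ms=3/2b
4) 1812.081ms=9/2b +604.027ms=3/2b
5) 2416.107ms=6b +172.579ms=3/7b
6) 2588.686ms=45/7b +172.579ms=3/7b
7) 2761.266ms=48/7b +172.579ms=3/7b
8) 2933.845ms=51/7b +172.579ms=3/7b
9) 3106.424ms=54/7b +172.579ms=3/7b
10) 3279.003ms=57/7b +345.158ms=6/7b
11) 3624.161ms=9b +604.027ms=3/2b
12) 4228.188ms=21/2b +604.027ms=3/2b
Σ=12b of 12 (149bpm 3/4) — PASS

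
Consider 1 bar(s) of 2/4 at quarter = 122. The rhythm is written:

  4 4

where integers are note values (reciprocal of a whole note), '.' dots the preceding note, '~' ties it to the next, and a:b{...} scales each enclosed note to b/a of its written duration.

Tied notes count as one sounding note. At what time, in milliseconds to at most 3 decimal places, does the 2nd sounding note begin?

note 2 onset = 1b = 491.803ms

1. 0.0ms @ 0 + 491.803ms (1)
2. 491.803ms @ 1 + 491.803ms (1)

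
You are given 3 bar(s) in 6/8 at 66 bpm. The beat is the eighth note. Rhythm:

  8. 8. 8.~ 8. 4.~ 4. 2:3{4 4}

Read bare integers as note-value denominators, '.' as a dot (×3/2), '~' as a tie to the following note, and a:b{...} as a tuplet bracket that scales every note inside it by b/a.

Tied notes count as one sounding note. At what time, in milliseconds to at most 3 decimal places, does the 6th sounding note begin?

note 6 onset = 15b = 13636.364ms

1. 0.0ms @ 0 + 1363.636ms (3/2)
2. 1363.636ms @ 3/2 + 1363.636ms (3/2)
3. 2727.273ms @ 3 + 2727.273ms (3)
4. 5454.545ms @ 6 + 5454.545ms (6)
5. 10909.091ms @ 12 + 2727.273ms (3)
6. 13636.364ms @ 15 + 2727.273ms (3)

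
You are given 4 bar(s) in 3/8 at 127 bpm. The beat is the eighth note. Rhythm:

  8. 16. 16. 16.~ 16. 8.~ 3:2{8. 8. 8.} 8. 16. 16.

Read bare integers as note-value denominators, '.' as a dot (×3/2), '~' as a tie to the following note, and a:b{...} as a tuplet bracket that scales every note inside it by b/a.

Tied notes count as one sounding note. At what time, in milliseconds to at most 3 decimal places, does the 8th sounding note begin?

note 8 onset = 9b = 4251.969ms

1. 0.0ms @ 0 + 708.661ms (3/2)
2. 708.661ms @ 3/2 + 354.331ms (3/4)
3. 1062.992ms @ 9/4 + 354.331ms (3/4)
4. 1417.323ms @ 3 + 708.661ms (3/2)
5. 2125.984ms @ 9/2 + 1181.102ms (5/2)
6. 3307.087ms @ 7 + 472.441ms (1)
7. 3779.528ms @ 8 + 472.441ms (1)
8. 4251.969ms @ 9 + 708.661ms (3/2)
9. 4960.63ms @ 21/2 + 354.331ms (3/4)
10. 5314.961ms @ 45/4 + 354.331ms (3/4)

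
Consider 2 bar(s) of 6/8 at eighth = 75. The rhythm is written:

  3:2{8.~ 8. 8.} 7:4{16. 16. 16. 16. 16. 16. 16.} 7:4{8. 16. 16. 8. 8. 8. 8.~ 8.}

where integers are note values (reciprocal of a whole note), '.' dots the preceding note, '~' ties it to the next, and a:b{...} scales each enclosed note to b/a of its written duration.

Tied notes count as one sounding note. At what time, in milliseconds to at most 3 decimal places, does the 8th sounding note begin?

note 8 onset = 36/7b = 4114.286ms

1. 0.0ms @ 0 + 1600.0ms (2)
2. 1600.0ms @ 2 + 800.0ms (1)
3. 2400.0ms @ 3 + 342.857ms (3/7)
4. 2742.857ms @ 24/7 + 342.857ms (3/7)
5. 3085.714ms @ 27/7 + 342.857ms (3/7)
6. 3428.571ms @ 30/7 + 342.857ms (3/7)
7. 3771.429ms @ 33/7 + 342.857ms (3/7)
8. 4114.286ms @ 36/7 + 342.857ms (3/7)
9. 4457.143ms @ 39/7 + 342.857ms (3/7)
10. 4800.0ms @ 6 + 685.714ms (6/7)
11. 5485.714ms @ 48/7 + 342.857ms (3/7)
12. 5828.571ms @ 51/7 + 342.857ms (3/7)
13. 6171.429ms @ 54/7 + 685.714ms (6/7)
14. 6857.143ms @ 60/7 + 685.714ms (6/7)
15. 7542.857ms @ 66/7 + 685.714ms (6/7)
16. 8228.571ms @ 72/7 + 1371.429ms (12/7)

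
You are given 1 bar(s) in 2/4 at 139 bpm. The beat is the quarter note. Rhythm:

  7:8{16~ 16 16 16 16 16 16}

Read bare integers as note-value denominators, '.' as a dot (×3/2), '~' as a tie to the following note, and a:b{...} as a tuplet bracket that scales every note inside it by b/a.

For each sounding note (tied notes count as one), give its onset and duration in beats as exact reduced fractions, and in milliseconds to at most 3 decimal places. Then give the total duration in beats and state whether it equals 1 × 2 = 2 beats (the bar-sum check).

1) 0.0ms=0b +246.66ms=4/7b
2) 246.66ms=4/7b +123.33ms=2/7b
3) 369.99ms=6/7b +123.33ms=2/7b
4) 493.32ms=8/7b +123.33ms=2/7b
5) 616.65ms=10/7b +123.33ms=2/7b
6) 739.979ms=12/7b +123.33ms=2/7b
Σ=2b of 2 (139bpm 2/4) — PASS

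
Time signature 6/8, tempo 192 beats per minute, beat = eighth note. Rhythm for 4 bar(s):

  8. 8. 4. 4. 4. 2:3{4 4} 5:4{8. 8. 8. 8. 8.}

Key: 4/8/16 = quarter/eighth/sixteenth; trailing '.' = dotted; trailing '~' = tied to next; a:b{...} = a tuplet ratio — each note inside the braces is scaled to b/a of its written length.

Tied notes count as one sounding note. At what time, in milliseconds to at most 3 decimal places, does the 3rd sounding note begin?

1. 0.0ms @ 0 + 468.75ms (3/2)
2. 468.75ms @ 3/2 + 468.75ms (3/2)
3. 937.5ms @ 3 + 937.5ms (3)
4. 1875.0ms @ 6 + 937.5ms (3)
5. 2812.5ms @ 9 + 937.5ms (3)
6. 3750.0ms @ 12 + 937.5ms (3)
7. 4687.5ms @ 15 + 937.5ms (3)
8. 5625.0ms @ 18 + 375.0ms (6/5)
9. 6000.0ms @ 96/5 + 375.0ms (6/5)
10. 6375.0ms @ 102/5 + 375.0ms (6/5)
11. 6750.0ms @ 108/5 + 375.0ms (6/5)
12. 7125.0ms @ 114/5 + 375.0ms (6/5)

note 3 onset = 3b = 937.5ms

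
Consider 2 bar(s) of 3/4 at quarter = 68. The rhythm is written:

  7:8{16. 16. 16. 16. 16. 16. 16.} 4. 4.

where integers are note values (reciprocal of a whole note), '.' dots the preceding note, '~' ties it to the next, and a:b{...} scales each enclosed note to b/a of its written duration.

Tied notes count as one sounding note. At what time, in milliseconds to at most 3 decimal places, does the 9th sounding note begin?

1. 0.0ms @ 0 + 378.151ms (3/7)
2. 378.151ms @ 3/7 + 378.151ms (3/7)
3. 756.303ms @ 6/7 + 378.151ms (3/7)
4. 1134.454ms @ 9/7 + 378.151ms (3/7)
5. 1512.605ms @ 12/7 + 378.151ms (3/7)
6. 1890.756ms @ 15/7 + 378.151ms (3/7)
7. 2268.908ms @ 18/7 + 378.151ms (3/7)
8. 2647.059ms @ 3 + 1323.529ms (3/2)
9. 3970.588ms @ 9/2 + 1323.529ms (3/2)

note 9 onset = 9/2b = 3970.588ms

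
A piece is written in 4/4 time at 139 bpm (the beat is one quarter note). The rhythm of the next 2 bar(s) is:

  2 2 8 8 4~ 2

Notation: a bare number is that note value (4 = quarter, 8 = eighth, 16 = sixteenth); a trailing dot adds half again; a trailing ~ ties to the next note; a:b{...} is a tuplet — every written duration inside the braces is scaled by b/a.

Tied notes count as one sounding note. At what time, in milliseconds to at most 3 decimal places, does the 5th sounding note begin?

note 5 onset = 5b = 2158.273ms

1. 0.0ms @ 0 + 863.309ms (2)
2. 863.309ms @ 2 + 863.309ms (2)
3. 1726.619ms @ 4 + 215.827ms (1/2)
4. 1942.446ms @ 9/2 + 215.827ms (1/2)
5. 2158.273ms @ 5 + 1294.964ms (3)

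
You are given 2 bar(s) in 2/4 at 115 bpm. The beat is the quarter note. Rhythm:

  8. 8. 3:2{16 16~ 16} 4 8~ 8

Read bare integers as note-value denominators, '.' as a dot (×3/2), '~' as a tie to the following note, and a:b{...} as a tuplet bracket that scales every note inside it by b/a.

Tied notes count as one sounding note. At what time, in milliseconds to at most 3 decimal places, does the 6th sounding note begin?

1. 0.0ms @ 0 + 391.304ms (3/4)
2. 391.304ms @ 3/4 + 391.304ms (3/4)
3. 782.609ms @ 3/2 + 86.957ms (1/6)
4. 869.565ms @ 5/3 + 173.913ms (1/3)
5. 1043.478ms @ 2 + 521.739ms (1)
6. 1565.217ms @ 3 + 521.739ms (1)

note 6 onset = 3b = 1565.217ms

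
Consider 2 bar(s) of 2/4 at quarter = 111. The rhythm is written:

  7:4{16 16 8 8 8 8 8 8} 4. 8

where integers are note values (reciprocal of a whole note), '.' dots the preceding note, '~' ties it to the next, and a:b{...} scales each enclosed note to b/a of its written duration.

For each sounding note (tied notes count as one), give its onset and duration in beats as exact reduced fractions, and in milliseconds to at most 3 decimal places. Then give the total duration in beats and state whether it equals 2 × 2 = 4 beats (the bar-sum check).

1) 0.0ms=0b +77.22ms=1/7b
2) 77.22ms=1/7b +77.22ms=1/7b
3) 154.44ms=2/7b +154.44ms=2/7b
4) 308.88ms=4/7b +154.44ms=2/7b
5) 463.32ms=6/7b +154.44ms=2/7b
6) 617.761ms=8/7b +154.44ms=2/7b
7) 772.201ms=10/7b +154.44ms=2/7b
8) 926.641ms=12/7b +154.44ms=2/7b
9) 1081.081ms=2b +810.811ms=3/2b
10) 1891.892ms=7/2b +270.27ms=1/2b
Σ=4b of 4 (111bpm 2/4) — PASS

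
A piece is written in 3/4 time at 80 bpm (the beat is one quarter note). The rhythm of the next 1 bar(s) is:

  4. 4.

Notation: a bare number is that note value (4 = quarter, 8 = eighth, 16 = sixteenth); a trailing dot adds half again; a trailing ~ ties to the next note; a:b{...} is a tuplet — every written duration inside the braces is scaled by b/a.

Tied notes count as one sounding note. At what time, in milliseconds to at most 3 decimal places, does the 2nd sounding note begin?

1. 0.0ms @ 0 + 1125.0ms (3/2)
2. 1125.0ms @ 3/2 + 1125.0ms (3/2)

note 2 onset = 3/2b = 1125.0ms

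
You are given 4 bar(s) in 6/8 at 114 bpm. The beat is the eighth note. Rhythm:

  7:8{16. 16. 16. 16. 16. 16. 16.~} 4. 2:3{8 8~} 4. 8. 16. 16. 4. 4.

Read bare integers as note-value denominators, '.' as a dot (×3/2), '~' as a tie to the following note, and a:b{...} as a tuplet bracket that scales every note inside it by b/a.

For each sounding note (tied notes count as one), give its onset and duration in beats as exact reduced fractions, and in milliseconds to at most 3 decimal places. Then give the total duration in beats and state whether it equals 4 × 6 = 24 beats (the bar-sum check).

1) 0.0ms=0b +451.128ms=6/7b
2) 451.128ms=6/7b +451.128ms=6/7b
3) 902.256ms=12/7b +451.128ms=6/7b
4) 1353.383ms=18/7b +451.128ms=6/7b
5) 1804.511ms=24/7b +451.128ms=6/7b
6) 2255.639ms=30/7b +451.128ms=6/7b
7) 2706.767ms=36/7b +2030.075ms=27/7b
8) 4736.842ms=9b +789.474ms=3/2b
9) 5526.316ms=21/2b +2368.421ms=9/2b
10) 7894.737ms=15b +789.474ms=3/2b
11) 8684.211ms=33/2b +394.737ms=3/4b
12) 9078.947ms=69/4b +394.737ms=3/4b
13) 9473.684ms=18b +1578.947ms=3b
14) 11052.632ms=21b +1578.947ms=3b
Σ=24b of 24 (114bpm 6/8) — PASS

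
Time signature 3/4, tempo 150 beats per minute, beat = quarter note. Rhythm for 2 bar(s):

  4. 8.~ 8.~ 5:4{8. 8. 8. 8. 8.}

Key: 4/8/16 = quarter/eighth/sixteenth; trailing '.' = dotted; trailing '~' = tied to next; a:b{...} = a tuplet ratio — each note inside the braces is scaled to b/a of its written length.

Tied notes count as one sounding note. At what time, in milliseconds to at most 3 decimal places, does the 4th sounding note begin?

1. 0.0ms @ 0 + 600.0ms (3/2)
2. 600.0ms @ 3/2 + 840.0ms (21/10)
3. 1440.0ms @ 18/5 + 240.0ms (3/5)
4. 1680.0ms @ 21/5 + 240.0ms (3/5)
5. 1920.0ms @ 24/5 + 240.0ms (3/5)
6. 2160.0ms @ 27/5 + 240.0ms (3/5)

note 4 onset = 21/5b = 1680.0ms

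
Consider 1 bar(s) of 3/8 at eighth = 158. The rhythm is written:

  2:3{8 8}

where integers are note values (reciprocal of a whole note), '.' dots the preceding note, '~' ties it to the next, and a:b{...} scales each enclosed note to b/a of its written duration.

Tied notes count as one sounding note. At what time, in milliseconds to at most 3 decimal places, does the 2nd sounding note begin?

note 2 onset = 3/2b = 569.62ms

1. 0.0ms @ 0 + 569.62ms (3/2)
2. 569.62ms @ 3/2 + 569.62ms (3/2)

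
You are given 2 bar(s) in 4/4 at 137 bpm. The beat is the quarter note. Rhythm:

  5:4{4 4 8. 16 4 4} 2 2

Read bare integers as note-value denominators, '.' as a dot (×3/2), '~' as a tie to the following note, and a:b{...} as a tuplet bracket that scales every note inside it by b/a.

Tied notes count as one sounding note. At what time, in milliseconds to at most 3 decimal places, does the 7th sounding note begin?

note 7 onset = 4b = 1751.825ms

1. 0.0ms @ 0 + 350.365ms (4/5)
2. 350.365ms @ 4/5 + 350.365ms (4/5)
3. 700.73ms @ 8/5 + 262.774ms (3/5)
4. 963.504ms @ 11/5 + 87.591ms (1/5)
5. 1051.095ms @ 12/5 + 350.365ms (4/5)
6. 1401.46ms @ 16/5 + 350.365ms (4/5)
7. 1751.825ms @ 4 + 875.912ms (2)
8. 2627.737ms @ 6 + 875.912ms (2)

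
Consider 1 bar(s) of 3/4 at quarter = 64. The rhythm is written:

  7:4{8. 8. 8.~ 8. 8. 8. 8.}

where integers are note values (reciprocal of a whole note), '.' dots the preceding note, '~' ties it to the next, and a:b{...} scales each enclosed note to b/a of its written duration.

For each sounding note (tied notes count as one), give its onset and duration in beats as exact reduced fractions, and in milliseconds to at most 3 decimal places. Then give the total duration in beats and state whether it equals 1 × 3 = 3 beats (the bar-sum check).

1) 0.0ms=0b +401.786ms=3/7b
2) 401.786ms=3/7b +401.786ms=3/7b
3) 803.571ms=6/7b +803.571ms=6/7b
4) 1607.143ms=12/7b +401.786ms=3/7b
5) 2008.929ms=15/7b +401.786ms=3/7b
6) 2410.714ms=18/7b +401.786ms=3/7b
Σ=3b of 3 (64bpm 3/4) — PASS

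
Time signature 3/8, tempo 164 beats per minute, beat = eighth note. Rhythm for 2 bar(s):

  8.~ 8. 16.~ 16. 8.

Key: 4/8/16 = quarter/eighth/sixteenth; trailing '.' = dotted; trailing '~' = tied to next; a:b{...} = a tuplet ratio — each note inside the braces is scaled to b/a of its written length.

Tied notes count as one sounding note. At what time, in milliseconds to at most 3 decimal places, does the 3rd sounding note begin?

1. 0.0ms @ 0 + 1097.561ms (3)
2. 1097.561ms @ 3 + 548.78ms (3/2)
3. 1646.341ms @ 9/2 + 548.78ms (3/2)

note 3 onset = 9/2b = 1646.341ms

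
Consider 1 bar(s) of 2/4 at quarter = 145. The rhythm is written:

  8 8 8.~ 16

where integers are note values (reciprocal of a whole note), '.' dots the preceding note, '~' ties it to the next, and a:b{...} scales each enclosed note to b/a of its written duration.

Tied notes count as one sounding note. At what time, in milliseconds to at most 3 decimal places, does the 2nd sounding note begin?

1. 0.0ms @ 0 + 206.897ms (1/2)
2. 206.897ms @ 1/2 + 206.897ms (1/2)
3. 413.793ms @ 1 + 413.793ms (1)

note 2 onset = 1/2b = 206.897ms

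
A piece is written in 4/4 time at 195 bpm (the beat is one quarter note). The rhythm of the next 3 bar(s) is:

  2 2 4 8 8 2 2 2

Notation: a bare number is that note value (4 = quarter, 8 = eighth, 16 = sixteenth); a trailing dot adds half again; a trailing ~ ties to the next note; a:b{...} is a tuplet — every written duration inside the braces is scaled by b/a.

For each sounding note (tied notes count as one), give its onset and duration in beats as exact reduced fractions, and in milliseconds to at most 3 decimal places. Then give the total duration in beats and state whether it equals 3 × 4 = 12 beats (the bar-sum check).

1) 0.0ms=0b +615.385ms=2b
2) 615.385ms=2b +615.385ms=2b
3) 1230.769ms=4b +307.692ms=1b
4) 1538.462ms=5b +153.846ms=1/2b
5) 1692.308ms=11/2b +153.846ms=1/2b
6) 1846.154ms=6b +615.385ms=2b
7) 2461.538ms=8b +615.385ms=2b
8) 3076.923ms=10b +615.385ms=2b
Σ=12b of 12 (195bpm 4/4) — PASS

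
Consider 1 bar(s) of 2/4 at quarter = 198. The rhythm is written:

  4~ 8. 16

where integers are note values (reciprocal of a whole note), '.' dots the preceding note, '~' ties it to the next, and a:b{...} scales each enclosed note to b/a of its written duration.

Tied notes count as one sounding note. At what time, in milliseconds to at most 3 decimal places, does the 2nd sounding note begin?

1. 0.0ms @ 0 + 530.303ms (7/4)
2. 530.303ms @ 7/4 + 75.758ms (1/4)

note 2 onset = 7/4b = 530.303ms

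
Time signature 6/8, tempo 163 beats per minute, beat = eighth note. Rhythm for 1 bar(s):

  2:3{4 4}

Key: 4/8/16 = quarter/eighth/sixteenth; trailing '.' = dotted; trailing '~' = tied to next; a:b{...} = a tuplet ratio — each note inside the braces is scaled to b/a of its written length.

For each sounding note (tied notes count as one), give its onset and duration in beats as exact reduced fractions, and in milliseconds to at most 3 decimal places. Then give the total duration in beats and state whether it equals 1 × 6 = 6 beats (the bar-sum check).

1) 0.0ms=0b +1104.294ms=3b
2) 1104.294ms=3b +1104.294ms=3b
Σ=6b of 6 (163bpm 6/8) — PASS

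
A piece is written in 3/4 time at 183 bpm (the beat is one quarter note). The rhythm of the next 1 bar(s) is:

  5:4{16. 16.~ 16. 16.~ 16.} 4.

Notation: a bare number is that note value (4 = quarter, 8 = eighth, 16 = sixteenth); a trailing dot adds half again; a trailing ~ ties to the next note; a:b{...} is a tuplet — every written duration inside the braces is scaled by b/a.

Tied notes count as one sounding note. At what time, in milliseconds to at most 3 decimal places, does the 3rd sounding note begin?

note 3 onset = 9/10b = 295.082ms

1. 0.0ms @ 0 + 98.361ms (3/10)
2. 98.361ms @ 3/10 + 196.721ms (3/5)
3. 295.082ms @ 9/10 + 196.721ms (3/5)
4. 491.803ms @ 3/2 + 491.803ms (3/2)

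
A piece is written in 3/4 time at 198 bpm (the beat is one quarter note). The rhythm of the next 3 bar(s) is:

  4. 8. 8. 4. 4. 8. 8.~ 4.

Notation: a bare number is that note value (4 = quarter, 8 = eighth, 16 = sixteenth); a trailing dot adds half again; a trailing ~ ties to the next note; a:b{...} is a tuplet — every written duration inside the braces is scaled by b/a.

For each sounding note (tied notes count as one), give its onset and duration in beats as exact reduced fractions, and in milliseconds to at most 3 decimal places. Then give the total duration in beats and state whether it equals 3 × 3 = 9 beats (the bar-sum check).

1) 0.0ms=0b +454.545ms=3/2b
2) 454.545ms=3/2b +227.273ms=3/4b
3) 681.818ms=9/4b +227.273ms=3/4b
4) 909.091ms=3b +454.545ms=3/2b
5) 1363.636ms=9/2b +454.545ms=3/2b
6) 1818.182ms=6b +227.273ms=3/4b
7) 2045.455ms=27/4b +681.818ms=9/4b
Σ=9b of 9 (198bpm 3/4) — PASS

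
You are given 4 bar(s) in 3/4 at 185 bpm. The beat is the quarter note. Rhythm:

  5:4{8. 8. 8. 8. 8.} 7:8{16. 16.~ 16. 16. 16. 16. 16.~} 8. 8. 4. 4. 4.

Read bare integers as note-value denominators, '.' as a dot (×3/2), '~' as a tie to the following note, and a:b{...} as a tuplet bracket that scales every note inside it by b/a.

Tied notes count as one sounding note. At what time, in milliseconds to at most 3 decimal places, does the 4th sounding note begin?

note 4 onset = 9/5b = 583.784ms

1. 0.0ms @ 0 + 194.595ms (3/5)
2. 194.595ms @ 3/5 + 194.595ms (3/5)
3. 389.189ms @ 6/5 + 194.595ms (3/5)
4. 583.784ms @ 9/5 + 194.595ms (3/5)
5. 778.378ms @ 12/5 + 194.595ms (3/5)
6. 972.973ms @ 3 + 138.996ms (3/7)
7. 1111.969ms @ 24/7 + 277.992ms (6/7)
8. 1389.961ms @ 30/7 + 138.996ms (3/7)
9. 1528.958ms @ 33/7 + 138.996ms (3/7)
10. 1667.954ms @ 36/7 + 138.996ms (3/7)
11. 1806.95ms @ 39/7 + 382.239ms (33/28)
12. 2189.189ms @ 27/4 + 243.243ms (3/4)
13. 2432.432ms @ 15/2 + 486.486ms (3/2)
14. 2918.919ms @ 9 + 486.486ms (3/2)
15. 3405.405ms @ 21/2 + 486.486ms (3/2)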